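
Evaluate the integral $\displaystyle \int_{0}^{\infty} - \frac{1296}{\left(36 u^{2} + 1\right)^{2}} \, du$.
$- 54 \pi$

Start from the standard arctangent integral
$$J(a) = \int_{0}^{\infty} - \frac{1}{a^{2} + u^{2}} \, du = - \frac{\pi}{2 a}.$$

Differentiating under the integral sign with respect to $a$,
$$\frac{dJ}{da} = \int_{0}^{\infty} \frac{2 a}{\left(a^{2} + u^{2}\right)^{2}} \, du = \frac{\pi}{2 a^{2}},$$
so $\int_{0}^{\infty} - \frac{1}{\left(a^{2} + u^{2}\right)^{2}} \, du = - \frac{\pi}{4 a^{3}}$.

Setting $a = \frac{1}{6}$:
$$I = - 54 \pi.$$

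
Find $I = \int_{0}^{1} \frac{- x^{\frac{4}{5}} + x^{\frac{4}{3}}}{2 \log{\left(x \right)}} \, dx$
$\log{\left(\frac{\sqrt{105}}{9} \right)}$

Consider the one-parameter family: let $I(a) = \int_{0}^{1} \frac{x^{\frac{4}{3}} - x^{a}}{2 \log{\left(x \right)}} \, dx$.

Since $\dfrac{\partial}{\partial a}\,x^{a} = x^{a} \ln x$, the $\ln x$ in the denominator cancels and
$$\frac{dI}{da} = \int_{0}^{1} - \frac{1}{2} x^{a} \, dx = - \frac{1}{2} \left[\frac{x^{a+1}}{a+1}\right]_0^1 = - \frac{1}{2 a + 2}.$$

Integrating with respect to $a$ gives $I(a) = - \frac{\log{\left(a + 1 \right)}}{2} - \frac{\log{\left(3 \right)}}{2} + \frac{\log{\left(7 \right)}}{2} + C$.

At $a = \frac{4}{3}$ the integrand is identically $0$, so $I(\frac{4}{3}) = 0$. The closed form gives $0$, hence $C = 0$.

Setting $a = \frac{4}{5}$:
$$I = \log{\left(\frac{\sqrt{105}}{9} \right)}.$$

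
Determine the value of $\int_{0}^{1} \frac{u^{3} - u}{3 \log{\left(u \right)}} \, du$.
$\frac{\log{\left(2 \right)}}{3}$

Replace the exponent $3$ by a parameter $a$: let $I(a) = \int_{0}^{1} \frac{- u + u^{a}}{3 \log{\left(u \right)}} \, du$.

Since $\dfrac{\partial}{\partial a}\,u^{a} = u^{a} \ln u$, the $\ln u$ in the denominator cancels and
$$\frac{dI}{da} = \int_{0}^{1} \frac{1}{3} u^{a} \, du = \frac{1}{3} \left[\frac{u^{a+1}}{a+1}\right]_0^1 = \frac{1}{3 \left(a + 1\right)}.$$

Integrating with respect to $a$ gives $I(a) = \frac{\log{\left(a + 1 \right)}}{3} - \frac{\log{\left(2 \right)}}{3} + C$.

At $a = 1$ the integrand is identically $0$, so $I(1) = 0$. The closed form gives $0$, hence $C = 0$.

Setting $a = 3$:
$$I = \frac{\log{\left(2 \right)}}{3}.$$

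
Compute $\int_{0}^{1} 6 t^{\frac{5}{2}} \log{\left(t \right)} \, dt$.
$- \frac{24}{49}$

Consider the simpler parametrised integral
$$J(a) = \int_{0}^{1} 6 t^{a} \, dt = \frac{6}{a + 1}.$$

Differentiating under the integral sign brings down a factor of $\ln t$:
$$\frac{dJ}{da} = \int_{0}^{1} 6 t^{a} \log{\left(t \right)} \, dt = - \frac{6}{\left(a + 1\right)^{2}}.$$

The integral on the left is $I$, so $I = - \frac{6}{\left(a + 1\right)^{2}}$.

Setting $a = \frac{5}{2}$:
$$I = - \frac{24}{49}.$$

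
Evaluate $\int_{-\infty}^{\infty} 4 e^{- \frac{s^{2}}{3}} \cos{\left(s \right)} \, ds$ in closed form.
$\frac{4 \sqrt{3} \sqrt{\pi}}{e^{\frac{3}{4}}}$

Treat the cosine frequency as a parameter and define $I(b) = \int_{-\infty}^{\infty} 4 e^{- \frac{s^{2}}{3}} \cos{\left(b s \right)} \, ds$.

Differentiating under the integral sign,
$$I'(b) = \int_{-\infty}^{\infty} - 4 s e^{- \frac{s^{2}}{3}} \sin{\left(b s \right)} \, ds.$$

Integrate $\int_{-\infty}^{\infty} s \sin(b s)\, e^{- \frac{s^{2}}{3}}\, ds$ by parts with $u = \sin(b s)$ and $dv = s\, e^{- \frac{s^{2}}{3}}\, ds$, giving $v = - \frac{3 e^{- \frac{s^{2}}{3}}}{2}$. The boundary term vanishes and
$$\int_{-\infty}^{\infty} s \sin(b s)\, e^{- \frac{s^{2}}{3}}\, ds = \frac{3 b}{2} \int_{-\infty}^{\infty} \cos(b s)\, e^{- \frac{s^{2}}{3}}\, ds,$$
so $I'(b) = - \frac{3 b}{2}\, I(b)$.

This is a separable first-order ODE; solving with the initial condition $I(0) = \int_{-\infty}^{\infty} 4 e^{- \frac{s^{2}}{3}}\,ds = 4 \sqrt{3} \sqrt{\pi}$ gives
$$I(b) = 4 \sqrt{3} \sqrt{\pi} e^{- \frac{3 b^{2}}{4}}.$$

Setting $b = 1$:
$$I = \frac{4 \sqrt{3} \sqrt{\pi}}{e^{\frac{3}{4}}}.$$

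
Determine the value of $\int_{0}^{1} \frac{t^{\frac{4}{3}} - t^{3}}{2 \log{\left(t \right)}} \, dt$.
$\log{\left(\frac{\sqrt{21}}{6} \right)}$

Introduce a parameter $a$ in the exponent: let $I(a) = \int_{0}^{1} \frac{- t^{3} + t^{a}}{2 \log{\left(t \right)}} \, dt$.

Since $\dfrac{\partial}{\partial a}\,t^{a} = t^{a} \ln t$, the $\ln t$ in the denominator cancels and
$$\frac{dI}{da} = \int_{0}^{1} \frac{1}{2} t^{a} \, dt = \frac{1}{2} \left[\frac{t^{a+1}}{a+1}\right]_0^1 = \frac{1}{2 \left(a + 1\right)}.$$

Integrating with respect to $a$ gives $I(a) = \frac{\log{\left(a + 1 \right)}}{2} - \log{\left(2 \right)} + C$.

At $a = 3$ the integrand is identically $0$, so $I(3) = 0$. The closed form gives $0$, hence $C = 0$.

Setting $a = \frac{4}{3}$:
$$I = \log{\left(\frac{\sqrt{21}}{6} \right)}.$$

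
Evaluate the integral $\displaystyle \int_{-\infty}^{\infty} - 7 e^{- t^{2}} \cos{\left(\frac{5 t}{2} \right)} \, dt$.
$- \frac{7 \sqrt{\pi}}{e^{\frac{25}{16}}}$

Define $I(b) = \int_{-\infty}^{\infty} - 7 e^{- t^{2}} \cos{\left(b t \right)} \, dt$.

Differentiating under the integral sign,
$$I'(b) = \int_{-\infty}^{\infty} 7 t e^{- t^{2}} \sin{\left(b t \right)} \, dt.$$

Integrate $\int_{-\infty}^{\infty} t \sin(b t)\, e^{- t^{2}}\, dt$ by parts with $u = \sin(b t)$ and $dv = t\, e^{- t^{2}}\, dt$, giving $v = - \frac{e^{- t^{2}}}{2}$. The boundary term vanishes and
$$\int_{-\infty}^{\infty} t \sin(b t)\, e^{- t^{2}}\, dt = \frac{b}{2} \int_{-\infty}^{\infty} \cos(b t)\, e^{- t^{2}}\, dt,$$
so $I'(b) = - \frac{b}{2}\, I(b)$.

This is a separable first-order ODE; solving with the initial condition $I(0) = \int_{-\infty}^{\infty} - 7 e^{- t^{2}}\,dt = - 7 \sqrt{\pi}$ gives
$$I(b) = - 7 \sqrt{\pi} e^{- \frac{b^{2}}{4}}.$$

Setting $b = \frac{5}{2}$:
$$I = - \frac{7 \sqrt{\pi}}{e^{\frac{25}{16}}}.$$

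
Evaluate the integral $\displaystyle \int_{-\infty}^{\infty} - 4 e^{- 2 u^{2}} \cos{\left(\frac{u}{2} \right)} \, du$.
$- \frac{2 \sqrt{2} \sqrt{\pi}}{e^{\frac{1}{32}}}$

Define $I(b) = \int_{-\infty}^{\infty} - 4 e^{- 2 u^{2}} \cos{\left(b u \right)} \, du$.

Differentiating under the integral sign,
$$I'(b) = \int_{-\infty}^{\infty} 4 u e^{- 2 u^{2}} \sin{\left(b u \right)} \, du.$$

Integrate $\int_{-\infty}^{\infty} u \sin(b u)\, e^{- 2 u^{2}}\, du$ by parts with $w = \sin(b u)$ and $dv = u\, e^{- 2 u^{2}}\, du$, giving $v = - \frac{e^{- 2 u^{2}}}{4}$. The boundary term vanishes and
$$\int_{-\infty}^{\infty} u \sin(b u)\, e^{- 2 u^{2}}\, du = \frac{b}{4} \int_{-\infty}^{\infty} \cos(b u)\, e^{- 2 u^{2}}\, du,$$
so $I'(b) = - \frac{b}{4}\, I(b)$.

This is a separable first-order ODE; solving with the initial condition $I(0) = \int_{-\infty}^{\infty} - 4 e^{- 2 u^{2}}\,du = - 2 \sqrt{2} \sqrt{\pi}$ gives
$$I(b) = - 2 \sqrt{2} \sqrt{\pi} e^{- \frac{b^{2}}{8}}.$$

Setting $b = \frac{1}{2}$:
$$I = - \frac{2 \sqrt{2} \sqrt{\pi}}{e^{\frac{1}{32}}}.$$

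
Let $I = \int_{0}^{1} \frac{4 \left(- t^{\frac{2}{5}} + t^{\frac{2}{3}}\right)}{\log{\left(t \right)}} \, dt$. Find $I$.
$- \log{\left(\frac{194481}{390625} \right)}$

Replace the exponent $\frac{2}{5}$ by a parameter $a$: let $I(a) = \int_{0}^{1} \frac{4 \left(t^{\frac{2}{3}} - t^{a}\right)}{\log{\left(t \right)}} \, dt$.

Since $\dfrac{\partial}{\partial a}\,t^{a} = t^{a} \ln t$, the $\ln t$ in the denominator cancels and
$$\frac{dI}{da} = \int_{0}^{1} -4 t^{a} \, dt = -4 \left[\frac{t^{a+1}}{a+1}\right]_0^1 = - \frac{4}{a + 1}.$$

Integrating with respect to $a$ gives $I(a) = - \log{\left(\frac{81 \left(a + 1\right)^{4}}{625} \right)} + C$.

At $a = \frac{2}{3}$ the integrand is identically $0$, so $I(\frac{2}{3}) = 0$. The closed form gives $0$, hence $C = 0$.

Setting $a = \frac{2}{5}$:
$$I = - \log{\left(\frac{194481}{390625} \right)}.$$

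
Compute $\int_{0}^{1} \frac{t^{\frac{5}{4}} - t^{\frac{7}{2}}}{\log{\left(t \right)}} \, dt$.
$- \log{\left(2 \right)}$

Consider the one-parameter family: let $I(a) = \int_{0}^{1} \frac{t^{\frac{5}{4}} - t^{a}}{\log{\left(t \right)}} \, dt$.

Since $\dfrac{\partial}{\partial a}\,t^{a} = t^{a} \ln t$, the $\ln t$ in the denominator cancels and
$$\frac{dI}{da} = \int_{0}^{1} -1 t^{a} \, dt = -1 \left[\frac{t^{a+1}}{a+1}\right]_0^1 = - \frac{1}{a + 1}.$$

Integrating with respect to $a$ gives $I(a) = - \log{\left(\frac{4 a}{9} + \frac{4}{9} \right)} + C$.

At $a = \frac{5}{4}$ the integrand is identically $0$, so $I(\frac{5}{4}) = 0$. The closed form gives $0$, hence $C = 0$.

Setting $a = \frac{7}{2}$:
$$I = - \log{\left(2 \right)}.$$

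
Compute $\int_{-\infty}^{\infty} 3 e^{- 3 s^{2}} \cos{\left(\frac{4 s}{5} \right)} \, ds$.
$\frac{\sqrt{3} \sqrt{\pi}}{e^{\frac{4}{75}}}$

Define $I(b) = \int_{-\infty}^{\infty} 3 e^{- 3 s^{2}} \cos{\left(b s \right)} \, ds$.

Differentiating under the integral sign,
$$I'(b) = \int_{-\infty}^{\infty} - 3 s e^{- 3 s^{2}} \sin{\left(b s \right)} \, ds.$$

Integrate $\int_{-\infty}^{\infty} s \sin(b s)\, e^{- 3 s^{2}}\, ds$ by parts with $u = \sin(b s)$ and $dv = s\, e^{- 3 s^{2}}\, ds$, giving $v = - \frac{e^{- 3 s^{2}}}{6}$. The boundary term vanishes and
$$\int_{-\infty}^{\infty} s \sin(b s)\, e^{- 3 s^{2}}\, ds = \frac{b}{6} \int_{-\infty}^{\infty} \cos(b s)\, e^{- 3 s^{2}}\, ds,$$
so $I'(b) = - \frac{b}{6}\, I(b)$.

This is a separable first-order ODE; solving with the initial condition $I(0) = \int_{-\infty}^{\infty} 3 e^{- 3 s^{2}}\,ds = \sqrt{3} \sqrt{\pi}$ gives
$$I(b) = \sqrt{3} \sqrt{\pi} e^{- \frac{b^{2}}{12}}.$$

Setting $b = \frac{4}{5}$:
$$I = \frac{\sqrt{3} \sqrt{\pi}}{e^{\frac{4}{75}}}.$$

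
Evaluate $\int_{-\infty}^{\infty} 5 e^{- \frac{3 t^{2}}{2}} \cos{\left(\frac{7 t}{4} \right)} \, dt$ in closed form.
$\frac{5 \sqrt{6} \sqrt{\pi}}{3 e^{\frac{49}{96}}}$

Define $I(b) = \int_{-\infty}^{\infty} 5 e^{- \frac{3 t^{2}}{2}} \cos{\left(b t \right)} \, dt$.

Differentiating under the integral sign,
$$I'(b) = \int_{-\infty}^{\infty} - 5 t e^{- \frac{3 t^{2}}{2}} \sin{\left(b t \right)} \, dt.$$

Integrate $\int_{-\infty}^{\infty} t \sin(b t)\, e^{- \frac{3 t^{2}}{2}}\, dt$ by parts with $u = \sin(b t)$ and $dv = t\, e^{- \frac{3 t^{2}}{2}}\, dt$, giving $v = - \frac{e^{- \frac{3 t^{2}}{2}}}{3}$. The boundary term vanishes and
$$\int_{-\infty}^{\infty} t \sin(b t)\, e^{- \frac{3 t^{2}}{2}}\, dt = \frac{b}{3} \int_{-\infty}^{\infty} \cos(b t)\, e^{- \frac{3 t^{2}}{2}}\, dt,$$
so $I'(b) = - \frac{b}{3}\, I(b)$.

This is a separable first-order ODE; solving with the initial condition $I(0) = \int_{-\infty}^{\infty} 5 e^{- \frac{3 t^{2}}{2}}\,dt = \frac{5 \sqrt{6} \sqrt{\pi}}{3}$ gives
$$I(b) = \frac{5 \sqrt{6} \sqrt{\pi} e^{- \frac{b^{2}}{6}}}{3}.$$

Setting $b = \frac{7}{4}$:
$$I = \frac{5 \sqrt{6} \sqrt{\pi}}{3 e^{\frac{49}{96}}}.$$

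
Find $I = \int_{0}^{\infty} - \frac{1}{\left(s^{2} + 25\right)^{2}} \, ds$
$- \frac{\pi}{500}$

Recall the elementary integral
$$J(a) = \int_{0}^{\infty} - \frac{1}{a^{2} + s^{2}} \, ds = - \frac{\pi}{2 a}.$$

Differentiating under the integral sign with respect to $a$,
$$\frac{dJ}{da} = \int_{0}^{\infty} \frac{2 a}{\left(a^{2} + s^{2}\right)^{2}} \, ds = \frac{\pi}{2 a^{2}},$$
so $\int_{0}^{\infty} - \frac{1}{\left(a^{2} + s^{2}\right)^{2}} \, ds = - \frac{\pi}{4 a^{3}}$.

Setting $a = 5$:
$$I = - \frac{\pi}{500}.$$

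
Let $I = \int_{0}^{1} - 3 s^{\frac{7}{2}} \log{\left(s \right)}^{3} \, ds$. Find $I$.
$\frac{32}{729}$

Consider the simpler parametrised integral
$$J(a) = \int_{0}^{1} - 3 s^{a} \, ds = - \frac{3}{a + 1}.$$

Differentiating under the integral sign brings down a factor of $\ln s$:
$$\frac{dJ}{da} = \int_{0}^{1} - 3 s^{a} \log{\left(s \right)} \, ds = \frac{3}{\left(a + 1\right)^{2}}.$$

Repeating $3$ times in total — each differentiation brings down another $\ln s$ — gives
$$\frac{d^{3}J}{da^{3}} = \int_{0}^{1} - 3 s^{a} \log{\left(s \right)}^{3} \, ds = \frac{18}{\left(a + 1\right)^{4}},$$
and the integrand here is exactly the target integrand, so $I = \frac{18}{\left(a + 1\right)^{4}}$.

Setting $a = \frac{7}{2}$:
$$I = \frac{32}{729}.$$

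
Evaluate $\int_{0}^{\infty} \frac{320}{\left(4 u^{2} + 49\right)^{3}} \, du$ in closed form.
$\frac{30 \pi}{16807}$

Recall the elementary integral
$$J(a) = \int_{0}^{\infty} \frac{5}{a^{2} + u^{2}} \, du = \frac{5 \pi}{2 a}.$$

Differentiating under the integral sign with respect to $a$,
$$\frac{dJ}{da} = \int_{0}^{\infty} - \frac{10 a}{\left(a^{2} + u^{2}\right)^{2}} \, du = - \frac{5 \pi}{2 a^{2}},$$
so $\int_{0}^{\infty} \frac{5}{\left(a^{2} + u^{2}\right)^{2}} \, du = \frac{5 \pi}{4 a^{3}}$.

Repeating — each differentiation of $1/(u^2+a^2)^j$ produces $-2ja/(u^2+a^2)^{j+1}$ — and dividing through by $-2ja$ at each step yields, after $2$ differentiations in total,
$$\int_{0}^{\infty} \frac{5}{\left(a^{2} + u^{2}\right)^{3}} \, du = \frac{15 \pi}{16 a^{5}}.$$

Setting $a = \frac{7}{2}$:
$$I = \frac{30 \pi}{16807}.$$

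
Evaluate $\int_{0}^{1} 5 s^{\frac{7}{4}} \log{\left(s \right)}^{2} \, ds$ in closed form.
$\frac{640}{1331}$

Begin with the known integral
$$J(a) = \int_{0}^{1} 5 s^{a} \, ds = \frac{5}{a + 1}.$$

Differentiating under the integral sign brings down a factor of $\ln s$:
$$\frac{dJ}{da} = \int_{0}^{1} 5 s^{a} \log{\left(s \right)} \, ds = - \frac{5}{\left(a + 1\right)^{2}}.$$

Repeating twice in total — each differentiation brings down another $\ln s$ — gives
$$\frac{d^{2}J}{da^{2}} = \int_{0}^{1} 5 s^{a} \log{\left(s \right)}^{2} \, ds = \frac{10}{\left(a + 1\right)^{3}},$$
and the integrand here is exactly the target integrand, so $I = \frac{10}{\left(a + 1\right)^{3}}$.

Setting $a = \frac{7}{4}$:
$$I = \frac{640}{1331}.$$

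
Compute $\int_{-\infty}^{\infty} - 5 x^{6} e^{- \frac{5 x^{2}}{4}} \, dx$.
$- \frac{48 \sqrt{5} \sqrt{\pi}}{25}$

Begin with the known integral
$$J(a) = \int_{-\infty}^{\infty} - 5 e^{- a x^{2}} \, dx = - \frac{5 \sqrt{\pi}}{\sqrt{a}}.$$

Differentiating under the integral sign brings down a factor of $(-x^2)$:
$$\frac{dJ}{da} = \int_{-\infty}^{\infty} 5 x^{2} e^{- a x^{2}} \, dx = \frac{5 \sqrt{\pi}}{2 a^{\frac{3}{2}}}.$$

Repeating $3$ times in total — each differentiation brings down another $(-x^2)$ — gives
$$\frac{d^{3}J}{da^{3}} = \int_{-\infty}^{\infty} 5 x^{6} e^{- a x^{2}} \, dx = \frac{75 \sqrt{\pi}}{8 a^{\frac{7}{2}}},$$
and the integrand here is $(-1)^{3}$ times the target integrand, so $I = (-1)^{3}\,\frac{d^{3}J}{da^{3}} = - \frac{75 \sqrt{\pi}}{8 a^{\frac{7}{2}}}$.

Setting $a = \frac{5}{4}$:
$$I = - \frac{48 \sqrt{5} \sqrt{\pi}}{25}.$$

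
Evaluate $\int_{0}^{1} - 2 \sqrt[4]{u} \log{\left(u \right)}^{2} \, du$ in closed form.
$- \frac{256}{125}$

Start from the elementary integral
$$J(a) = \int_{0}^{1} - 2 u^{a} \, du = - \frac{2}{a + 1}.$$

Differentiating under the integral sign brings down a factor of $\ln u$:
$$\frac{dJ}{da} = \int_{0}^{1} - 2 u^{a} \log{\left(u \right)} \, du = \frac{2}{\left(a + 1\right)^{2}}.$$

Repeating twice in total — each differentiation brings down another $\ln u$ — gives
$$\frac{d^{2}J}{da^{2}} = \int_{0}^{1} - 2 u^{a} \log{\left(u \right)}^{2} \, du = - \frac{4}{\left(a + 1\right)^{3}},$$
and the integrand here is exactly the target integrand, so $I = - \frac{4}{\left(a + 1\right)^{3}}$.

Setting $a = \frac{1}{4}$:
$$I = - \frac{256}{125}.$$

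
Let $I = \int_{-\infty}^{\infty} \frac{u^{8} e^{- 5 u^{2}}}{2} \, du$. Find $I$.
$\frac{21 \sqrt{5} \sqrt{\pi}}{20000}$

Start from the elementary integral
$$J(a) = \int_{-\infty}^{\infty} \frac{e^{- a u^{2}}}{2} \, du = \frac{\sqrt{\pi}}{2 \sqrt{a}}.$$

Differentiating under the integral sign brings down a factor of $(-u^2)$:
$$\frac{dJ}{da} = \int_{-\infty}^{\infty} - \frac{u^{2} e^{- a u^{2}}}{2} \, du = - \frac{\sqrt{\pi}}{4 a^{\frac{3}{2}}}.$$

Repeating $4$ times in total — each differentiation brings down another $(-u^2)$ — gives
$$\frac{d^{4}J}{da^{4}} = \int_{-\infty}^{\infty} \frac{u^{8} e^{- a u^{2}}}{2} \, du = \frac{105 \sqrt{\pi}}{32 a^{\frac{9}{2}}},$$
and the integrand here is exactly the target integrand, so $I = \frac{105 \sqrt{\pi}}{32 a^{\frac{9}{2}}}$.

Setting $a = 5$:
$$I = \frac{21 \sqrt{5} \sqrt{\pi}}{20000}.$$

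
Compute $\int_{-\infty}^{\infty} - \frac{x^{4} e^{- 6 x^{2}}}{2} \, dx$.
$- \frac{\sqrt{6} \sqrt{\pi}}{576}$

Consider the simpler parametrised integral
$$J(a) = \int_{-\infty}^{\infty} - \frac{e^{- a x^{2}}}{2} \, dx = - \frac{\sqrt{\pi}}{2 \sqrt{a}}.$$

Differentiating under the integral sign brings down a factor of $(-x^2)$:
$$\frac{dJ}{da} = \int_{-\infty}^{\infty} \frac{x^{2} e^{- a x^{2}}}{2} \, dx = \frac{\sqrt{\pi}}{4 a^{\frac{3}{2}}}.$$

Repeating twice in total — each differentiation brings down another $(-x^2)$ — gives
$$\frac{d^{2}J}{da^{2}} = \int_{-\infty}^{\infty} - \frac{x^{4} e^{- a x^{2}}}{2} \, dx = - \frac{3 \sqrt{\pi}}{8 a^{\frac{5}{2}}},$$
and the integrand here is exactly the target integrand, so $I = - \frac{3 \sqrt{\pi}}{8 a^{\frac{5}{2}}}$.

Setting $a = 6$:
$$I = - \frac{\sqrt{6} \sqrt{\pi}}{576}.$$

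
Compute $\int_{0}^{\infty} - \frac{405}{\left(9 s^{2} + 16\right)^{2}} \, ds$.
$- \frac{135 \pi}{256}$

Begin with the known result
$$J(a) = \int_{0}^{\infty} - \frac{5}{a^{2} + s^{2}} \, ds = - \frac{5 \pi}{2 a}.$$

Differentiating under the integral sign with respect to $a$,
$$\frac{dJ}{da} = \int_{0}^{\infty} \frac{10 a}{\left(a^{2} + s^{2}\right)^{2}} \, ds = \frac{5 \pi}{2 a^{2}},$$
so $\int_{0}^{\infty} - \frac{5}{\left(a^{2} + s^{2}\right)^{2}} \, ds = - \frac{5 \pi}{4 a^{3}}$.

Setting $a = \frac{4}{3}$:
$$I = - \frac{135 \pi}{256}.$$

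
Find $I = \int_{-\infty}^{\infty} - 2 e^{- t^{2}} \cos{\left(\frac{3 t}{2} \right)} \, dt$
$- \frac{2 \sqrt{\pi}}{e^{\frac{9}{16}}}$

Define $I(b) = \int_{-\infty}^{\infty} - 2 e^{- t^{2}} \cos{\left(b t \right)} \, dt$.

Differentiating under the integral sign,
$$I'(b) = \int_{-\infty}^{\infty} 2 t e^{- t^{2}} \sin{\left(b t \right)} \, dt.$$

Integrate $\int_{-\infty}^{\infty} t \sin(b t)\, e^{- t^{2}}\, dt$ by parts with $u = \sin(b t)$ and $dv = t\, e^{- t^{2}}\, dt$, giving $v = - \frac{e^{- t^{2}}}{2}$. The boundary term vanishes and
$$\int_{-\infty}^{\infty} t \sin(b t)\, e^{- t^{2}}\, dt = \frac{b}{2} \int_{-\infty}^{\infty} \cos(b t)\, e^{- t^{2}}\, dt,$$
so $I'(b) = - \frac{b}{2}\, I(b)$.

This is a separable first-order ODE; solving with the initial condition $I(0) = \int_{-\infty}^{\infty} - 2 e^{- t^{2}}\,dt = - 2 \sqrt{\pi}$ gives
$$I(b) = - 2 \sqrt{\pi} e^{- \frac{b^{2}}{4}}.$$

Setting $b = \frac{3}{2}$:
$$I = - \frac{2 \sqrt{\pi}}{e^{\frac{9}{16}}}.$$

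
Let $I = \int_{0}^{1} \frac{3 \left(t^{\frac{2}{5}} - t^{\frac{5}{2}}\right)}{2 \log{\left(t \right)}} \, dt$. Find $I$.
$\log{\left(\frac{2 \sqrt{10}}{25} \right)}$

Introduce a parameter $a$ in the exponent: let $I(a) = \int_{0}^{1} \frac{3 \left(- t^{\frac{5}{2}} + t^{a}\right)}{2 \log{\left(t \right)}} \, dt$.

Since $\dfrac{\partial}{\partial a}\,t^{a} = t^{a} \ln t$, the $\ln t$ in the denominator cancels and
$$\frac{dI}{da} = \int_{0}^{1} \frac{3}{2} t^{a} \, dt = \frac{3}{2} \left[\frac{t^{a+1}}{a+1}\right]_0^1 = \frac{3}{2 \left(a + 1\right)}.$$

Integrating with respect to $a$ gives $I(a) = \log{\left(\frac{2 \sqrt{14} \left(a + 1\right)^{\frac{3}{2}}}{49} \right)} + C$.

At $a = \frac{5}{2}$ the integrand is identically $0$, so $I(\frac{5}{2}) = 0$. The closed form gives $0$, hence $C = 0$.

Setting $a = \frac{2}{5}$:
$$I = \log{\left(\frac{2 \sqrt{10}}{25} \right)}.$$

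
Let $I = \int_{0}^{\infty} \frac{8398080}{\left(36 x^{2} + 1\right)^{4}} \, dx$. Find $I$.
$218700 \pi$

Begin with the known result
$$J(a) = \int_{0}^{\infty} \frac{5}{a^{2} + x^{2}} \, dx = \frac{5 \pi}{2 a}.$$

Differentiating under the integral sign with respect to $a$,
$$\frac{dJ}{da} = \int_{0}^{\infty} - \frac{10 a}{\left(a^{2} + x^{2}\right)^{2}} \, dx = - \frac{5 \pi}{2 a^{2}},$$
so $\int_{0}^{\infty} \frac{5}{\left(a^{2} + x^{2}\right)^{2}} \, dx = \frac{5 \pi}{4 a^{3}}$.

Repeating — each differentiation of $1/(x^2+a^2)^j$ produces $-2ja/(x^2+a^2)^{j+1}$ — and dividing through by $-2ja$ at each step yields, after $3$ differentiations in total,
$$\int_{0}^{\infty} \frac{5}{\left(a^{2} + x^{2}\right)^{4}} \, dx = \frac{25 \pi}{32 a^{7}}.$$

Setting $a = \frac{1}{6}$:
$$I = 218700 \pi.$$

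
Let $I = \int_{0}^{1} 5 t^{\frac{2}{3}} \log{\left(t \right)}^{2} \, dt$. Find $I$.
$\frac{54}{25}$

Consider the simpler parametrised integral
$$J(a) = \int_{0}^{1} 5 t^{a} \, dt = \frac{5}{a + 1}.$$

Differentiating under the integral sign brings down a factor of $\ln t$:
$$\frac{dJ}{da} = \int_{0}^{1} 5 t^{a} \log{\left(t \right)} \, dt = - \frac{5}{\left(a + 1\right)^{2}}.$$

Repeating twice in total — each differentiation brings down another $\ln t$ — gives
$$\frac{d^{2}J}{da^{2}} = \int_{0}^{1} 5 t^{a} \log{\left(t \right)}^{2} \, dt = \frac{10}{\left(a + 1\right)^{3}},$$
and the integrand here is exactly the target integrand, so $I = \frac{10}{\left(a + 1\right)^{3}}$.

Setting $a = \frac{2}{3}$:
$$I = \frac{54}{25}.$$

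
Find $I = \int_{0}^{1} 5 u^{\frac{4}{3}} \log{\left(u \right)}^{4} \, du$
$\frac{29160}{16807}$

Begin with the known integral
$$J(a) = \int_{0}^{1} 5 u^{a} \, du = \frac{5}{a + 1}.$$

Differentiating under the integral sign brings down a factor of $\ln u$:
$$\frac{dJ}{da} = \int_{0}^{1} 5 u^{a} \log{\left(u \right)} \, du = - \frac{5}{\left(a + 1\right)^{2}}.$$

Repeating $4$ times in total — each differentiation brings down another $\ln u$ — gives
$$\frac{d^{4}J}{da^{4}} = \int_{0}^{1} 5 u^{a} \log{\left(u \right)}^{4} \, du = \frac{120}{\left(a + 1\right)^{5}},$$
and the integrand here is exactly the target integrand, so $I = \frac{120}{\left(a + 1\right)^{5}}$.

Setting $a = \frac{4}{3}$:
$$I = \frac{29160}{16807}.$$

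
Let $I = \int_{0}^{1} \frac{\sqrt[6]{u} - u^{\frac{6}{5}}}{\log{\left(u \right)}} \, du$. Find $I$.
$\log{\left(\frac{35}{66} \right)}$

Introduce a parameter $a$ in the exponent: let $I(a) = \int_{0}^{1} \frac{- u^{\frac{6}{5}} + u^{a}}{\log{\left(u \right)}} \, du$.

Since $\dfrac{\partial}{\partial a}\,u^{a} = u^{a} \ln u$, the $\ln u$ in the denominator cancels and
$$\frac{dI}{da} = \int_{0}^{1} u^{a} \, du = \left[\frac{u^{a+1}}{a+1}\right]_0^1 = \frac{1}{a + 1}.$$

Integrating with respect to $a$ gives $I(a) = \log{\left(\frac{5 a}{11} + \frac{5}{11} \right)} + C$.

At $a = \frac{6}{5}$ the integrand is identically $0$, so $I(\frac{6}{5}) = 0$. The closed form gives $0$, hence $C = 0$.

Setting $a = \frac{1}{6}$:
$$I = \log{\left(\frac{35}{66} \right)}.$$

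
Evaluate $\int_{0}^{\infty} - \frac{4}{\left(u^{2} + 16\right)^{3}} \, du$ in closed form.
$- \frac{3 \pi}{4096}$

Recall the elementary integral
$$J(a) = \int_{0}^{\infty} - \frac{4}{a^{2} + u^{2}} \, du = - \frac{2 \pi}{a}.$$

Differentiating under the integral sign with respect to $a$,
$$\frac{dJ}{da} = \int_{0}^{\infty} \frac{8 a}{\left(a^{2} + u^{2}\right)^{2}} \, du = \frac{2 \pi}{a^{2}},$$
so $\int_{0}^{\infty} - \frac{4}{\left(a^{2} + u^{2}\right)^{2}} \, du = - \frac{\pi}{a^{3}}$.

Repeating — each differentiation of $1/(u^2+a^2)^j$ produces $-2ja/(u^2+a^2)^{j+1}$ — and dividing through by $-2ja$ at each step yields, after $2$ differentiations in total,
$$\int_{0}^{\infty} - \frac{4}{\left(a^{2} + u^{2}\right)^{3}} \, du = - \frac{3 \pi}{4 a^{5}}.$$

Setting $a = 4$:
$$I = - \frac{3 \pi}{4096}.$$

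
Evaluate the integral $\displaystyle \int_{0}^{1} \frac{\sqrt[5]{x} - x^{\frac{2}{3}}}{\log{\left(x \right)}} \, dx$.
$\log{\left(\frac{18}{25} \right)}$

Consider the one-parameter family: let $I(a) = \int_{0}^{1} \frac{- x^{\frac{2}{3}} + x^{a}}{\log{\left(x \right)}} \, dx$.

Since $\dfrac{\partial}{\partial a}\,x^{a} = x^{a} \ln x$, the $\ln x$ in the denominator cancels and
$$\frac{dI}{da} = \int_{0}^{1} x^{a} \, dx = \left[\frac{x^{a+1}}{a+1}\right]_0^1 = \frac{1}{a + 1}.$$

Integrating with respect to $a$ gives $I(a) = \log{\left(\frac{3 a}{5} + \frac{3}{5} \right)} + C$.

At $a = \frac{2}{3}$ the integrand is identically $0$, so $I(\frac{2}{3}) = 0$. The closed form gives $0$, hence $C = 0$.

Setting $a = \frac{1}{5}$:
$$I = \log{\left(\frac{18}{25} \right)}.$$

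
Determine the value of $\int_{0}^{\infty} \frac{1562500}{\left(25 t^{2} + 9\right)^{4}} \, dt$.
$\frac{390625 \pi}{17496}$

Begin with the known result
$$J(a) = \int_{0}^{\infty} \frac{4}{a^{2} + t^{2}} \, dt = \frac{2 \pi}{a}.$$

Differentiating under the integral sign with respect to $a$,
$$\frac{dJ}{da} = \int_{0}^{\infty} - \frac{8 a}{\left(a^{2} + t^{2}\right)^{2}} \, dt = - \frac{2 \pi}{a^{2}},$$
so $\int_{0}^{\infty} \frac{4}{\left(a^{2} + t^{2}\right)^{2}} \, dt = \frac{\pi}{a^{3}}$.

Repeating — each differentiation of $1/(t^2+a^2)^j$ produces $-2ja/(t^2+a^2)^{j+1}$ — and dividing through by $-2ja$ at each step yields, after $3$ differentiations in total,
$$\int_{0}^{\infty} \frac{4}{\left(a^{2} + t^{2}\right)^{4}} \, dt = \frac{5 \pi}{8 a^{7}}.$$

Setting $a = \frac{3}{5}$:
$$I = \frac{390625 \pi}{17496}.$$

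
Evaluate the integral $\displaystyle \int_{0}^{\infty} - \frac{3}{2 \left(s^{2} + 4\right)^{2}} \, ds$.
$- \frac{3 \pi}{64}$

Start from the standard arctangent integral
$$J(a) = \int_{0}^{\infty} - \frac{3}{2 \left(a^{2} + s^{2}\right)} \, ds = - \frac{3 \pi}{4 a}.$$

Differentiating under the integral sign with respect to $a$,
$$\frac{dJ}{da} = \int_{0}^{\infty} \frac{3 a}{\left(a^{2} + s^{2}\right)^{2}} \, ds = \frac{3 \pi}{4 a^{2}},$$
so $\int_{0}^{\infty} - \frac{3}{2 \left(a^{2} + s^{2}\right)^{2}} \, ds = - \frac{3 \pi}{8 a^{3}}$.

Setting $a = 2$:
$$I = - \frac{3 \pi}{64}.$$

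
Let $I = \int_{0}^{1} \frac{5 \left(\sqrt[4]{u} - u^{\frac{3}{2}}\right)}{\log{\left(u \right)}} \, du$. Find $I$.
$- \log{\left(32 \right)}$

Consider the one-parameter family: let $I(a) = \int_{0}^{1} \frac{5 \left(\sqrt[4]{u} - u^{a}\right)}{\log{\left(u \right)}} \, du$.

Since $\dfrac{\partial}{\partial a}\,u^{a} = u^{a} \ln u$, the $\ln u$ in the denominator cancels and
$$\frac{dI}{da} = \int_{0}^{1} -5 u^{a} \, du = -5 \left[\frac{u^{a+1}}{a+1}\right]_0^1 = - \frac{5}{a + 1}.$$

Integrating with respect to $a$ gives $I(a) = - \log{\left(\frac{1024 \left(a + 1\right)^{5}}{3125} \right)} + C$.

At $a = \frac{1}{4}$ the integrand is identically $0$, so $I(\frac{1}{4}) = 0$. The closed form gives $0$, hence $C = 0$.

Setting $a = \frac{3}{2}$:
$$I = - \log{\left(32 \right)}.$$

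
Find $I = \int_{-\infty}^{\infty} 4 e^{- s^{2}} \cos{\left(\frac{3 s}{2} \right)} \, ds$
$\frac{4 \sqrt{\pi}}{e^{\frac{9}{16}}}$

Let $b$ denote the cosine frequency and define $I(b) = \int_{-\infty}^{\infty} 4 e^{- s^{2}} \cos{\left(b s \right)} \, ds$.

Differentiating under the integral sign,
$$I'(b) = \int_{-\infty}^{\infty} - 4 s e^{- s^{2}} \sin{\left(b s \right)} \, ds.$$

Integrate $\int_{-\infty}^{\infty} s \sin(b s)\, e^{- s^{2}}\, ds$ by parts with $u = \sin(b s)$ and $dv = s\, e^{- s^{2}}\, ds$, giving $v = - \frac{e^{- s^{2}}}{2}$. The boundary term vanishes and
$$\int_{-\infty}^{\infty} s \sin(b s)\, e^{- s^{2}}\, ds = \frac{b}{2} \int_{-\infty}^{\infty} \cos(b s)\, e^{- s^{2}}\, ds,$$
so $I'(b) = - \frac{b}{2}\, I(b)$.

This is a separable first-order ODE; solving with the initial condition $I(0) = \int_{-\infty}^{\infty} 4 e^{- s^{2}}\,ds = 4 \sqrt{\pi}$ gives
$$I(b) = 4 \sqrt{\pi} e^{- \frac{b^{2}}{4}}.$$

Setting $b = \frac{3}{2}$:
$$I = \frac{4 \sqrt{\pi}}{e^{\frac{9}{16}}}.$$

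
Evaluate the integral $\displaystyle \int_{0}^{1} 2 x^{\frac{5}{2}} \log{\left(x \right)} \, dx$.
$- \frac{8}{49}$

Consider the simpler parametrised integral
$$J(a) = \int_{0}^{1} 2 x^{a} \, dx = \frac{2}{a + 1}.$$

Differentiating under the integral sign brings down a factor of $\ln x$:
$$\frac{dJ}{da} = \int_{0}^{1} 2 x^{a} \log{\left(x \right)} \, dx = - \frac{2}{\left(a + 1\right)^{2}}.$$

The integral on the left is $I$, so $I = - \frac{2}{\left(a + 1\right)^{2}}$.

Setting $a = \frac{5}{2}$:
$$I = - \frac{8}{49}.$$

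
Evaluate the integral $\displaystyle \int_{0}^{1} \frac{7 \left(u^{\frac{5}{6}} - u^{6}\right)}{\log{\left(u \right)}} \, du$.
$- \log{\left(\frac{230539333248}{19487171} \right)}$

Introduce a parameter $a$ in the exponent: let $I(a) = \int_{0}^{1} \frac{7 \left(u^{\frac{5}{6}} - u^{a}\right)}{\log{\left(u \right)}} \, du$.

Since $\dfrac{\partial}{\partial a}\,u^{a} = u^{a} \ln u$, the $\ln u$ in the denominator cancels and
$$\frac{dI}{da} = \int_{0}^{1} -7 u^{a} \, du = -7 \left[\frac{u^{a+1}}{a+1}\right]_0^1 = - \frac{7}{a + 1}.$$

Integrating with respect to $a$ gives $I(a) = - \log{\left(\frac{279936 \left(a + 1\right)^{7}}{19487171} \right)} + C$.

At $a = \frac{5}{6}$ the integrand is identically $0$, so $I(\frac{5}{6}) = 0$. The closed form gives $0$, hence $C = 0$.

Setting $a = 6$:
$$I = - \log{\left(\frac{230539333248}{19487171} \right)}.$$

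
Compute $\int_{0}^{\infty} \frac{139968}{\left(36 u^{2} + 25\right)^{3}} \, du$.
$\frac{4374 \pi}{3125}$

Begin with the known result
$$J(a) = \int_{0}^{\infty} \frac{3}{a^{2} + u^{2}} \, du = \frac{3 \pi}{2 a}.$$

Differentiating under the integral sign with respect to $a$,
$$\frac{dJ}{da} = \int_{0}^{\infty} - \frac{6 a}{\left(a^{2} + u^{2}\right)^{2}} \, du = - \frac{3 \pi}{2 a^{2}},$$
so $\int_{0}^{\infty} \frac{3}{\left(a^{2} + u^{2}\right)^{2}} \, du = \frac{3 \pi}{4 a^{3}}$.

Repeating — each differentiation of $1/(u^2+a^2)^j$ produces $-2ja/(u^2+a^2)^{j+1}$ — and dividing through by $-2ja$ at each step yields, after $2$ differentiations in total,
$$\int_{0}^{\infty} \frac{3}{\left(a^{2} + u^{2}\right)^{3}} \, du = \frac{9 \pi}{16 a^{5}}.$$

Setting $a = \frac{5}{6}$:
$$I = \frac{4374 \pi}{3125}.$$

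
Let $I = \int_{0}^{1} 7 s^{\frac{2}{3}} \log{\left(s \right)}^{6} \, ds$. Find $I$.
$\frac{2204496}{15625}$

Start from the elementary integral
$$J(a) = \int_{0}^{1} 7 s^{a} \, ds = \frac{7}{a + 1}.$$

Differentiating under the integral sign brings down a factor of $\ln s$:
$$\frac{dJ}{da} = \int_{0}^{1} 7 s^{a} \log{\left(s \right)} \, ds = - \frac{7}{\left(a + 1\right)^{2}}.$$

Repeating $6$ times in total — each differentiation brings down another $\ln s$ — gives
$$\frac{d^{6}J}{da^{6}} = \int_{0}^{1} 7 s^{a} \log{\left(s \right)}^{6} \, ds = \frac{5040}{\left(a + 1\right)^{7}},$$
and the integrand here is exactly the target integrand, so $I = \frac{5040}{\left(a + 1\right)^{7}}$.

Setting $a = \frac{2}{3}$:
$$I = \frac{2204496}{15625}.$$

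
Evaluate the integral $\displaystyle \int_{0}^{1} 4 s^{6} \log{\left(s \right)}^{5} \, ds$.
$- \frac{480}{117649}$

Begin with the known integral
$$J(a) = \int_{0}^{1} 4 s^{a} \, ds = \frac{4}{a + 1}.$$

Differentiating under the integral sign brings down a factor of $\ln s$:
$$\frac{dJ}{da} = \int_{0}^{1} 4 s^{a} \log{\left(s \right)} \, ds = - \frac{4}{\left(a + 1\right)^{2}}.$$

Repeating $5$ times in total — each differentiation brings down another $\ln s$ — gives
$$\frac{d^{5}J}{da^{5}} = \int_{0}^{1} 4 s^{a} \log{\left(s \right)}^{5} \, ds = - \frac{480}{\left(a + 1\right)^{6}},$$
and the integrand here is exactly the target integrand, so $I = - \frac{480}{\left(a + 1\right)^{6}}$.

Setting $a = 6$:
$$I = - \frac{480}{117649}.$$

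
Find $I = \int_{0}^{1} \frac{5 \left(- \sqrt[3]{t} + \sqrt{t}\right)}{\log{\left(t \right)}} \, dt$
$- \log{\left(\frac{32768}{59049} \right)}$

Consider the one-parameter family: let $I(a) = \int_{0}^{1} \frac{5 \left(\sqrt{t} - t^{a}\right)}{\log{\left(t \right)}} \, dt$.

Since $\dfrac{\partial}{\partial a}\,t^{a} = t^{a} \ln t$, the $\ln t$ in the denominator cancels and
$$\frac{dI}{da} = \int_{0}^{1} -5 t^{a} \, dt = -5 \left[\frac{t^{a+1}}{a+1}\right]_0^1 = - \frac{5}{a + 1}.$$

Integrating with respect to $a$ gives $I(a) = - \log{\left(\frac{32 \left(a + 1\right)^{5}}{243} \right)} + C$.

At $a = \frac{1}{2}$ the integrand is identically $0$, so $I(\frac{1}{2}) = 0$. The closed form gives $0$, hence $C = 0$.

Setting $a = \frac{1}{3}$:
$$I = - \log{\left(\frac{32768}{59049} \right)}.$$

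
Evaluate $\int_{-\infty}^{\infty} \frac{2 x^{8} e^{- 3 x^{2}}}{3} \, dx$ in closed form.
$\frac{35 \sqrt{3} \sqrt{\pi}}{1944}$

Start from the elementary integral
$$J(a) = \int_{-\infty}^{\infty} \frac{2 e^{- a x^{2}}}{3} \, dx = \frac{2 \sqrt{\pi}}{3 \sqrt{a}}.$$

Differentiating under the integral sign brings down a factor of $(-x^2)$:
$$\frac{dJ}{da} = \int_{-\infty}^{\infty} - \frac{2 x^{2} e^{- a x^{2}}}{3} \, dx = - \frac{\sqrt{\pi}}{3 a^{\frac{3}{2}}}.$$

Repeating $4$ times in total — each differentiation brings down another $(-x^2)$ — gives
$$\frac{d^{4}J}{da^{4}} = \int_{-\infty}^{\infty} \frac{2 x^{8} e^{- a x^{2}}}{3} \, dx = \frac{35 \sqrt{\pi}}{8 a^{\frac{9}{2}}},$$
and the integrand here is exactly the target integrand, so $I = \frac{35 \sqrt{\pi}}{8 a^{\frac{9}{2}}}$.

Setting $a = 3$:
$$I = \frac{35 \sqrt{3} \sqrt{\pi}}{1944}.$$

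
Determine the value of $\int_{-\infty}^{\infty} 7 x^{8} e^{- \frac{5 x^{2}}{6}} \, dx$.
$\frac{11907 \sqrt{30} \sqrt{\pi}}{625}$

Start from the elementary integral
$$J(a) = \int_{-\infty}^{\infty} 7 e^{- a x^{2}} \, dx = \frac{7 \sqrt{\pi}}{\sqrt{a}}.$$

Differentiating under the integral sign brings down a factor of $(-x^2)$:
$$\frac{dJ}{da} = \int_{-\infty}^{\infty} - 7 x^{2} e^{- a x^{2}} \, dx = - \frac{7 \sqrt{\pi}}{2 a^{\frac{3}{2}}}.$$

Repeating $4$ times in total — each differentiation brings down another $(-x^2)$ — gives
$$\frac{d^{4}J}{da^{4}} = \int_{-\infty}^{\infty} 7 x^{8} e^{- a x^{2}} \, dx = \frac{735 \sqrt{\pi}}{16 a^{\frac{9}{2}}},$$
and the integrand here is exactly the target integrand, so $I = \frac{735 \sqrt{\pi}}{16 a^{\frac{9}{2}}}$.

Setting $a = \frac{5}{6}$:
$$I = \frac{11907 \sqrt{30} \sqrt{\pi}}{625}.$$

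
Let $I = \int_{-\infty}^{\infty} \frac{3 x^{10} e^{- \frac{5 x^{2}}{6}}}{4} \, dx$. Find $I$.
$\frac{137781 \sqrt{30} \sqrt{\pi}}{12500}$

Start from the elementary integral
$$J(a) = \int_{-\infty}^{\infty} \frac{3 e^{- a x^{2}}}{4} \, dx = \frac{3 \sqrt{\pi}}{4 \sqrt{a}}.$$

Differentiating under the integral sign brings down a factor of $(-x^2)$:
$$\frac{dJ}{da} = \int_{-\infty}^{\infty} - \frac{3 x^{2} e^{- a x^{2}}}{4} \, dx = - \frac{3 \sqrt{\pi}}{8 a^{\frac{3}{2}}}.$$

Repeating $5$ times in total — each differentiation brings down another $(-x^2)$ — gives
$$\frac{d^{5}J}{da^{5}} = \int_{-\infty}^{\infty} - \frac{3 x^{10} e^{- a x^{2}}}{4} \, dx = - \frac{2835 \sqrt{\pi}}{128 a^{\frac{11}{2}}},$$
and the integrand here is $(-1)^{5}$ times the target integrand, so $I = (-1)^{5}\,\frac{d^{5}J}{da^{5}} = \frac{2835 \sqrt{\pi}}{128 a^{\frac{11}{2}}}$.

Setting $a = \frac{5}{6}$:
$$I = \frac{137781 \sqrt{30} \sqrt{\pi}}{12500}.$$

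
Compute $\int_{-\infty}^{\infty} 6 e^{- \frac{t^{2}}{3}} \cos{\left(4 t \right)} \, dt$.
$\frac{6 \sqrt{3} \sqrt{\pi}}{e^{12}}$

Let $b$ denote the cosine frequency and define $I(b) = \int_{-\infty}^{\infty} 6 e^{- \frac{t^{2}}{3}} \cos{\left(b t \right)} \, dt$.

Differentiating under the integral sign,
$$I'(b) = \int_{-\infty}^{\infty} - 6 t e^{- \frac{t^{2}}{3}} \sin{\left(b t \right)} \, dt.$$

Integrate $\int_{-\infty}^{\infty} t \sin(b t)\, e^{- \frac{t^{2}}{3}}\, dt$ by parts with $u = \sin(b t)$ and $dv = t\, e^{- \frac{t^{2}}{3}}\, dt$, giving $v = - \frac{3 e^{- \frac{t^{2}}{3}}}{2}$. The boundary term vanishes and
$$\int_{-\infty}^{\infty} t \sin(b t)\, e^{- \frac{t^{2}}{3}}\, dt = \frac{3 b}{2} \int_{-\infty}^{\infty} \cos(b t)\, e^{- \frac{t^{2}}{3}}\, dt,$$
so $I'(b) = - \frac{3 b}{2}\, I(b)$.

This is a separable first-order ODE; solving with the initial condition $I(0) = \int_{-\infty}^{\infty} 6 e^{- \frac{t^{2}}{3}}\,dt = 6 \sqrt{3} \sqrt{\pi}$ gives
$$I(b) = 6 \sqrt{3} \sqrt{\pi} e^{- \frac{3 b^{2}}{4}}.$$

Setting $b = 4$:
$$I = \frac{6 \sqrt{3} \sqrt{\pi}}{e^{12}}.$$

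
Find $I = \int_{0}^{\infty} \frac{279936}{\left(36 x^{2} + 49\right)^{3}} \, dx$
$\frac{8748 \pi}{16807}$

Start from the standard arctangent integral
$$J(a) = \int_{0}^{\infty} \frac{6}{a^{2} + x^{2}} \, dx = \frac{3 \pi}{a}.$$

Differentiating under the integral sign with respect to $a$,
$$\frac{dJ}{da} = \int_{0}^{\infty} - \frac{12 a}{\left(a^{2} + x^{2}\right)^{2}} \, dx = - \frac{3 \pi}{a^{2}},$$
so $\int_{0}^{\infty} \frac{6}{\left(a^{2} + x^{2}\right)^{2}} \, dx = \frac{3 \pi}{2 a^{3}}$.

Repeating — each differentiation of $1/(x^2+a^2)^j$ produces $-2ja/(x^2+a^2)^{j+1}$ — and dividing through by $-2ja$ at each step yields, after $2$ differentiations in total,
$$\int_{0}^{\infty} \frac{6}{\left(a^{2} + x^{2}\right)^{3}} \, dx = \frac{9 \pi}{8 a^{5}}.$$

Setting $a = \frac{7}{6}$:
$$I = \frac{8748 \pi}{16807}.$$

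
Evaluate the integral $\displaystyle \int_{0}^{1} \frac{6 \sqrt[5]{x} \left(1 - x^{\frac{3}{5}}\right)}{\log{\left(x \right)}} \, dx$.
$\log{\left(\frac{64}{729} \right)}$

Consider the one-parameter family: let $I(a) = \int_{0}^{1} \frac{6 \left(- x^{\frac{4}{5}} + x^{a}\right)}{\log{\left(x \right)}} \, dx$.

Since $\dfrac{\partial}{\partial a}\,x^{a} = x^{a} \ln x$, the $\ln x$ in the denominator cancels and
$$\frac{dI}{da} = \int_{0}^{1} 6 x^{a} \, dx = 6 \left[\frac{x^{a+1}}{a+1}\right]_0^1 = \frac{6}{a + 1}.$$

Integrating with respect to $a$ gives $I(a) = \log{\left(\frac{15625 \left(a + 1\right)^{6}}{531441} \right)} + C$.

At $a = \frac{4}{5}$ the integrand is identically $0$, so $I(\frac{4}{5}) = 0$. The closed form gives $0$, hence $C = 0$.

Setting $a = \frac{1}{5}$:
$$I = \log{\left(\frac{64}{729} \right)}.$$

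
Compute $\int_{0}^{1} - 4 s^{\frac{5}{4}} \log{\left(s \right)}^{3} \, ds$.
$\frac{2048}{2187}$

Start from the elementary integral
$$J(a) = \int_{0}^{1} - 4 s^{a} \, ds = - \frac{4}{a + 1}.$$

Differentiating under the integral sign brings down a factor of $\ln s$:
$$\frac{dJ}{da} = \int_{0}^{1} - 4 s^{a} \log{\left(s \right)} \, ds = \frac{4}{\left(a + 1\right)^{2}}.$$

Repeating $3$ times in total — each differentiation brings down another $\ln s$ — gives
$$\frac{d^{3}J}{da^{3}} = \int_{0}^{1} - 4 s^{a} \log{\left(s \right)}^{3} \, ds = \frac{24}{\left(a + 1\right)^{4}},$$
and the integrand here is exactly the target integrand, so $I = \frac{24}{\left(a + 1\right)^{4}}$.

Setting $a = \frac{5}{4}$:
$$I = \frac{2048}{2187}.$$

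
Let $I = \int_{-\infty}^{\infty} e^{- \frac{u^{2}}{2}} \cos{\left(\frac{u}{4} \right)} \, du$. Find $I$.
$\frac{\sqrt{2} \sqrt{\pi}}{e^{\frac{1}{32}}}$

Let $b$ denote the cosine frequency and define $I(b) = \int_{-\infty}^{\infty} e^{- \frac{u^{2}}{2}} \cos{\left(b u \right)} \, du$.

Differentiating under the integral sign,
$$I'(b) = \int_{-\infty}^{\infty} - u e^{- \frac{u^{2}}{2}} \sin{\left(b u \right)} \, du.$$

Integrate $\int_{-\infty}^{\infty} u \sin(b u)\, e^{- \frac{u^{2}}{2}}\, du$ by parts with $w = \sin(b u)$ and $dv = u\, e^{- \frac{u^{2}}{2}}\, du$, giving $v = - e^{- \frac{u^{2}}{2}}$. The boundary term vanishes and
$$\int_{-\infty}^{\infty} u \sin(b u)\, e^{- \frac{u^{2}}{2}}\, du = b \int_{-\infty}^{\infty} \cos(b u)\, e^{- \frac{u^{2}}{2}}\, du,$$
so $I'(b) = - b\, I(b)$.

This is a separable first-order ODE; solving with the initial condition $I(0) = \int_{-\infty}^{\infty} e^{- \frac{u^{2}}{2}}\,du = \sqrt{2} \sqrt{\pi}$ gives
$$I(b) = \sqrt{2} \sqrt{\pi} e^{- \frac{b^{2}}{2}}.$$

Setting $b = \frac{1}{4}$:
$$I = \frac{\sqrt{2} \sqrt{\pi}}{e^{\frac{1}{32}}}.$$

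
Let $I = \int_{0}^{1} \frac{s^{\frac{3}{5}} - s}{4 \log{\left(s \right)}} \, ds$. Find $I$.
$- \frac{\log{\left(10 \right)}}{4} + \frac{3 \log{\left(2 \right)}}{4}$

Replace the exponent $1$ by a parameter $a$: let $I(a) = \int_{0}^{1} \frac{s^{\frac{3}{5}} - s^{a}}{4 \log{\left(s \right)}} \, ds$.

Since $\dfrac{\partial}{\partial a}\,s^{a} = s^{a} \ln s$, the $\ln s$ in the denominator cancels and
$$\frac{dI}{da} = \int_{0}^{1} - \frac{1}{4} s^{a} \, ds = - \frac{1}{4} \left[\frac{s^{a+1}}{a+1}\right]_0^1 = - \frac{1}{4 a + 4}.$$

Integrating with respect to $a$ gives $I(a) = - \frac{\log{\left(a + 1 \right)}}{4} - \frac{\log{\left(10 \right)}}{4} + \log{\left(2 \right)} + C$.

At $a = \frac{3}{5}$ the integrand is identically $0$, so $I(\frac{3}{5}) = 0$. The closed form gives $0$, hence $C = 0$.

Setting $a = 1$:
$$I = - \frac{\log{\left(10 \right)}}{4} + \frac{3 \log{\left(2 \right)}}{4}.$$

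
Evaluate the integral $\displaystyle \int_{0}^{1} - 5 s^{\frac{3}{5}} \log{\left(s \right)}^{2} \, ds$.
$- \frac{625}{256}$

Begin with the known integral
$$J(a) = \int_{0}^{1} - 5 s^{a} \, ds = - \frac{5}{a + 1}.$$

Differentiating under the integral sign brings down a factor of $\ln s$:
$$\frac{dJ}{da} = \int_{0}^{1} - 5 s^{a} \log{\left(s \right)} \, ds = \frac{5}{\left(a + 1\right)^{2}}.$$

Repeating twice in total — each differentiation brings down another $\ln s$ — gives
$$\frac{d^{2}J}{da^{2}} = \int_{0}^{1} - 5 s^{a} \log{\left(s \right)}^{2} \, ds = - \frac{10}{\left(a + 1\right)^{3}},$$
and the integrand here is exactly the target integrand, so $I = - \frac{10}{\left(a + 1\right)^{3}}$.

Setting $a = \frac{3}{5}$:
$$I = - \frac{625}{256}.$$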